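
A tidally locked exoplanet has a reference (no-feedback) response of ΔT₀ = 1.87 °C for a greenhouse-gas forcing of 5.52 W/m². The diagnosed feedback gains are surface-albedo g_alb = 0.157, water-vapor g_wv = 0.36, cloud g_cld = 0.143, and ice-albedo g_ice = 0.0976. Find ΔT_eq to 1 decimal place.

Total gain g = 0.157 + 0.36 + 0.143 + 0.0976 = 0.7576.
Amplification A = 1/(1 − 0.7576) = 4.125.
ΔT = 1.87 × 4.125 = 7.7 °C.

7.7 °C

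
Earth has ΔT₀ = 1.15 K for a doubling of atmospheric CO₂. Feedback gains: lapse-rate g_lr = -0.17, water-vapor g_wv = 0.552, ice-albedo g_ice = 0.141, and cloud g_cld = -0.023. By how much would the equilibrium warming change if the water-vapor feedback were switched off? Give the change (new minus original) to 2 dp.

-1.21 K

Original: g = 0.5, ΔT = 1.15/(1−0.5) = 2.3000 K.
Without water-vapor: g' = -0.052, ΔT' = 1.15/(1+0.052) = 1.0932 K.
Change = 1.0932 − 2.3000 = -1.21 K.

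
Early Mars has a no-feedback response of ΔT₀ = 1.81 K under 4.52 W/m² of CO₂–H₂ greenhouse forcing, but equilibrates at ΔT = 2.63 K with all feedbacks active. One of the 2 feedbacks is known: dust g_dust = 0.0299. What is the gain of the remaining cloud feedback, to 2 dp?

Amplification A = ΔT/ΔT₀ = 2.63/1.81 = 1.453.
Total gain g = 1 − 1/A = 1 − 1/1.453 = 0.3118.
The known gain is 0.0299.
g_cld = 0.3118 − 0.0299 = 0.28.

0.28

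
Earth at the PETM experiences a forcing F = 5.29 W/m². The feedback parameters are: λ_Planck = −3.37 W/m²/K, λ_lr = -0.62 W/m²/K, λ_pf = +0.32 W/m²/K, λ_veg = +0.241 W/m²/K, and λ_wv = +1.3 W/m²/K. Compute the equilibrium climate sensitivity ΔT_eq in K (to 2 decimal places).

2.48 K

Net feedback parameter λ = (−3.37) + (-0.62) + (+0.32) + (+0.241) + (+1.3) = -2.129 W/m²/K.
ΔT = −F/λ = −5.29/(-2.129) = 2.48 K.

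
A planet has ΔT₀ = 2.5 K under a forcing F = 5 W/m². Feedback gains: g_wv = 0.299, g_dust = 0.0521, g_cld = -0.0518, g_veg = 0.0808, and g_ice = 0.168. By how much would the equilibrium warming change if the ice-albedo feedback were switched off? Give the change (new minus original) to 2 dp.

Original: g = 0.5481, ΔT = 2.5/(1−0.5481) = 5.5322 K.
Without ice-albedo: g' = 0.3801, ΔT' = 2.5/(1−0.3801) = 4.0329 K.
Change = 4.0329 − 5.5322 = -1.50 K.

-1.50 K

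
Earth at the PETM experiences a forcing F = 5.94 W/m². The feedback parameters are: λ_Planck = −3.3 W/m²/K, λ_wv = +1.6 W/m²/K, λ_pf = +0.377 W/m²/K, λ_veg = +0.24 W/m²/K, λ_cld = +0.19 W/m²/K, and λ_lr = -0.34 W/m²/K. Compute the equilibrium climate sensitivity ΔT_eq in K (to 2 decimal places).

Net feedback parameter λ = (−3.3) + (+1.6) + (+0.377) + (+0.24) + (+0.19) + (-0.34) = -1.233 W/m²/K.
ΔT = −F/λ = −5.94/(-1.233) = 4.82 K.

4.82 K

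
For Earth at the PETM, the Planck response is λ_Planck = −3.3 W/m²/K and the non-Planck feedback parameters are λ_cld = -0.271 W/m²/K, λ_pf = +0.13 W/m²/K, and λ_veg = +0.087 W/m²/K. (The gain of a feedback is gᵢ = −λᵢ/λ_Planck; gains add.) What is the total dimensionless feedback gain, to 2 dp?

Convert to gains: g_cld = -0.271/3.3 = -0.08212; g_pf = 0.13/3.3 = 0.03939; g_veg = 0.087/3.3 = 0.02636.
Total gain g = -0.01637.

-0.02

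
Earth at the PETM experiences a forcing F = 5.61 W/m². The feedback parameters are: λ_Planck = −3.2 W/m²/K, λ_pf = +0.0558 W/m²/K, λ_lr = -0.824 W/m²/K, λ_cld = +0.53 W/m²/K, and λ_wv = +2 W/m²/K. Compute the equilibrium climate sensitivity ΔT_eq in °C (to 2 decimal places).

Net feedback parameter λ = (−3.2) + (+0.0558) + (-0.824) + (+0.53) + (+2) = -1.4382 W/m²/K.
ΔT = −F/λ = −5.61/(-1.4382) = 3.90 °C.

3.90 °C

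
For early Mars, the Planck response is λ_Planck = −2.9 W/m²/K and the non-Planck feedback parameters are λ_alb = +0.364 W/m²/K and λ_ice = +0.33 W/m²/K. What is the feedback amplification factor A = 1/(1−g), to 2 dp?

Convert to gains: g_alb = 0.364/2.9 = 0.1255; g_ice = 0.33/2.9 = 0.1138.
Total gain g = 0.2393.
A = 1/(1 − 0.2393) = 1.31.

1.31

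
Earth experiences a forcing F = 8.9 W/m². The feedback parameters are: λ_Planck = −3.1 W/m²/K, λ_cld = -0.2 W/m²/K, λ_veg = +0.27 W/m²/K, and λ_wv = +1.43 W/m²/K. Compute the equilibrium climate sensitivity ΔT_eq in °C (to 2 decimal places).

Net feedback parameter λ = (−3.1) + (-0.2) + (+0.27) + (+1.43) = -1.6 W/m²/K.
ΔT = −F/λ = −8.9/(-1.6) = 5.56 °C.

5.56 °C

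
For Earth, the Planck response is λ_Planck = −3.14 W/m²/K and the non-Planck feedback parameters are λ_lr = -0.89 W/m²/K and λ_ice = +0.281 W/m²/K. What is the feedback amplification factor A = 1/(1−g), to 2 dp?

0.84

Convert to gains: g_lr = -0.89/3.14 = -0.2834; g_ice = 0.281/3.14 = 0.08949.
Total gain g = -0.19391.
A = 1/(1 + 0.19391) = 0.84.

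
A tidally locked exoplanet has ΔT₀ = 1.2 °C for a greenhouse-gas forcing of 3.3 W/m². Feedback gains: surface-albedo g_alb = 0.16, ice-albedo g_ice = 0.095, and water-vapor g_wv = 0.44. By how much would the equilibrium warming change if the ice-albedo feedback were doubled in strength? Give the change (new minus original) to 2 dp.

Original: g = 0.695, ΔT = 1.2/(1−0.695) = 3.9344 °C.
With doubled ice-albedo: g' = 0.79, ΔT' = 1.2/(1−0.79) = 5.7143 °C.
Change = 5.7143 − 3.9344 = 1.78 °C.

1.78 °C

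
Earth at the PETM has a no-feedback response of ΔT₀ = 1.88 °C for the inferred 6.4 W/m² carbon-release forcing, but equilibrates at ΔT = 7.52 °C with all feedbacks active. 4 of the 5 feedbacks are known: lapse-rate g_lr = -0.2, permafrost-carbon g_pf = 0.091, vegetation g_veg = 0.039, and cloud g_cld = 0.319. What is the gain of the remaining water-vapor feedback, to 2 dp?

0.50

Amplification A = ΔT/ΔT₀ = 7.52/1.88 = 4.
Total gain g = 1 − 1/A = 1 − 1/4 = 0.75.
Known gains sum to -0.2 + 0.091 + 0.039 + 0.319 = 0.249.
g_wv = 0.75 − 0.249 = 0.50.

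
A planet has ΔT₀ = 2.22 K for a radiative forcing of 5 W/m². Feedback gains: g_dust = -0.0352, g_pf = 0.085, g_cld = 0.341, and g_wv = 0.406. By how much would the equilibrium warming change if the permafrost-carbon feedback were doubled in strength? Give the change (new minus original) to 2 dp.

Original: g = 0.7968, ΔT = 2.22/(1−0.7968) = 10.9252 K.
With doubled permafrost-carbon: g' = 0.8818, ΔT' = 2.22/(1−0.8818) = 18.7817 K.
Change = 18.7817 − 10.9252 = 7.86 K.

7.86 K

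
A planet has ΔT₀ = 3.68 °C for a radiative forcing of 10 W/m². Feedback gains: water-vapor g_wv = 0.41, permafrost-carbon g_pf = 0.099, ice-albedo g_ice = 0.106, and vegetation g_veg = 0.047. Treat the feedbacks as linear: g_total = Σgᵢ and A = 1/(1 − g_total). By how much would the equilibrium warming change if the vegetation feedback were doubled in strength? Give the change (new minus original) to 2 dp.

1.76 °C

Original: g = 0.662, ΔT = 3.68/(1−0.662) = 10.8876 °C.
With doubled vegetation: g' = 0.709, ΔT' = 3.68/(1−0.709) = 12.6460 °C.
Change = 12.6460 − 10.8876 = 1.76 °C.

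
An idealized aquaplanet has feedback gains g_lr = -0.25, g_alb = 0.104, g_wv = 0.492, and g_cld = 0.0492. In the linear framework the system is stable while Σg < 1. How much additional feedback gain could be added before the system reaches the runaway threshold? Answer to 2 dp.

0.60

Current total gain = -0.25 + 0.104 + 0.492 + 0.0492 = 0.3952.
Margin to runaway = 1 − 0.3952 = 0.60.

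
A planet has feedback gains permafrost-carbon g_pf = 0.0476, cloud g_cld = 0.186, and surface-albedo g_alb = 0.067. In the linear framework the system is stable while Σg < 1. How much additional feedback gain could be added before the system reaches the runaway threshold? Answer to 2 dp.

Current total gain = 0.0476 + 0.186 + 0.067 = 0.3006.
Margin to runaway = 1 − 0.3006 = 0.70.

0.70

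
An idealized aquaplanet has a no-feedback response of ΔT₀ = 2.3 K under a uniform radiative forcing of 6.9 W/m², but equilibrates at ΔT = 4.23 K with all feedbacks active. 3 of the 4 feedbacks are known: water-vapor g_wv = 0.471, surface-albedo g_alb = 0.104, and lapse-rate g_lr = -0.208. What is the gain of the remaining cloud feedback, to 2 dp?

0.09

Amplification A = ΔT/ΔT₀ = 4.23/2.3 = 1.839.
Total gain g = 1 − 1/A = 1 − 1/1.839 = 0.4562.
Known gains sum to 0.471 + 0.104 − 0.208 = 0.367.
g_cld = 0.4562 − 0.367 = 0.09.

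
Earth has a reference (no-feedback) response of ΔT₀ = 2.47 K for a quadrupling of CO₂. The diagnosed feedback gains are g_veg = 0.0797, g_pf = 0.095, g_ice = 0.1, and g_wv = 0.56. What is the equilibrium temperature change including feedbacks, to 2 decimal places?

14.94 K

Total gain g = 0.0797 + 0.095 + 0.1 + 0.56 = 0.8347.
Amplification A = 1/(1 − 0.8347) = 6.05.
ΔT = 2.47 × 6.05 = 14.94 K.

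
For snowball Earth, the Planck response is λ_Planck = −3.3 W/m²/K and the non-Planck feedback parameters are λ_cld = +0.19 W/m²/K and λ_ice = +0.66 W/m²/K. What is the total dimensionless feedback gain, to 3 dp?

Convert to gains: g_cld = 0.19/3.3 = 0.05758; g_ice = 0.66/3.3 = 0.2.
Total gain g = 0.25758.

0.258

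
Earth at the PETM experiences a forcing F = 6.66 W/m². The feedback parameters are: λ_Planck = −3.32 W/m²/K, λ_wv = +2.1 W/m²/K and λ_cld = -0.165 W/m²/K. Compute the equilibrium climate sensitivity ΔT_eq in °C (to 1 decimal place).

4.8 °C

Net feedback parameter λ = (−3.32) + (+2.1) + (-0.165) = -1.385 W/m²/K.
ΔT = −F/λ = −6.66/(-1.385) = 4.8 °C.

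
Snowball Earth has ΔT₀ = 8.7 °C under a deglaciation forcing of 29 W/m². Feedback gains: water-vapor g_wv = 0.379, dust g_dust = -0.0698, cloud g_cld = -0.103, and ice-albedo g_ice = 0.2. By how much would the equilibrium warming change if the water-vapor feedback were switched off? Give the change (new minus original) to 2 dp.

Original: g = 0.4062, ΔT = 8.7/(1−0.4062) = 14.6514 °C.
Without water-vapor: g' = 0.0272, ΔT' = 8.7/(1−0.0272) = 8.9433 °C.
Change = 8.9433 − 14.6514 = -5.71 °C.

-5.71 °C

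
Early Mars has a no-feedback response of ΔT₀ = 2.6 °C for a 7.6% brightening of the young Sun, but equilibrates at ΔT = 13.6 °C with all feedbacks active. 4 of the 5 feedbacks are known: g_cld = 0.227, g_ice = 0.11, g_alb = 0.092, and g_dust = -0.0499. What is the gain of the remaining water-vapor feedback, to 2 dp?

Amplification A = ΔT/ΔT₀ = 13.6/2.6 = 5.231.
Total gain g = 1 − 1/A = 1 − 1/5.231 = 0.8088.
Known gains sum to 0.227 + 0.11 + 0.092 − 0.0499 = 0.3791.
g_wv = 0.8088 − 0.3791 = 0.43.

0.43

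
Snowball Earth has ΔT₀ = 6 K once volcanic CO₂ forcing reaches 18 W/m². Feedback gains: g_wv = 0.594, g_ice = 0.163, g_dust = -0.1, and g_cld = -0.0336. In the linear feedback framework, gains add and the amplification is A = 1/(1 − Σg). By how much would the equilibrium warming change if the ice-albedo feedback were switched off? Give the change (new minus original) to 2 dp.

-4.81 K

Original: g = 0.6234, ΔT = 6/(1−0.6234) = 15.9320 K.
Without ice-albedo: g' = 0.4604, ΔT' = 6/(1−0.4604) = 11.1193 K.
Change = 11.1193 − 15.9320 = -4.81 K.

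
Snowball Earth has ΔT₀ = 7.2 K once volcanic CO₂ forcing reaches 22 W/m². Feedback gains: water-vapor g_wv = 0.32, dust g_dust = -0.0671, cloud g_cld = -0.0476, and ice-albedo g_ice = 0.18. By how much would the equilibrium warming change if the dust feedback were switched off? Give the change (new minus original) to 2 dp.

Original: g = 0.3853, ΔT = 7.2/(1−0.3853) = 11.7130 K.
Without dust: g' = 0.4524, ΔT' = 7.2/(1−0.4524) = 13.1483 K.
Change = 13.1483 − 11.7130 = 1.44 K.

1.44 K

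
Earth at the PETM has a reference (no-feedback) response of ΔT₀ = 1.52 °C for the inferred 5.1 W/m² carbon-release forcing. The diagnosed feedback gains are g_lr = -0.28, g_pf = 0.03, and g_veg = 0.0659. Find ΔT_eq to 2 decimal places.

1.28 °C

Total gain g = -0.28 + 0.03 + 0.0659 = -0.1841.
Amplification A = 1/(1 + 0.1841) = 0.8445.
ΔT = 1.52 × 0.8445 = 1.28 °C.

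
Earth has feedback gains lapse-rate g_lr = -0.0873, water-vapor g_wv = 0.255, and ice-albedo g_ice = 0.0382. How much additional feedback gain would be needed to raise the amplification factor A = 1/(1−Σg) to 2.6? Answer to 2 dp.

Current total gain = 0.2059.
Target gain for A = 2.6: g* = 1 − 1/2.6 = 0.6154.
Additional gain needed = 0.6154 − 0.2059 = 0.41.

0.41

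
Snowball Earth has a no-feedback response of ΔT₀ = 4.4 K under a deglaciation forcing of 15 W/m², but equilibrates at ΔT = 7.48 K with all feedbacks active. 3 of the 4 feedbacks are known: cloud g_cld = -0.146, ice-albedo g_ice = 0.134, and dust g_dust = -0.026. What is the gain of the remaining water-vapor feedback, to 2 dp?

Amplification A = ΔT/ΔT₀ = 7.48/4.4 = 1.7.
Total gain g = 1 − 1/A = 1 − 1/1.7 = 0.4118.
Known gains sum to -0.146 + 0.134 − 0.026 = -0.038.
g_wv = 0.4118 + 0.038 = 0.45.

0.45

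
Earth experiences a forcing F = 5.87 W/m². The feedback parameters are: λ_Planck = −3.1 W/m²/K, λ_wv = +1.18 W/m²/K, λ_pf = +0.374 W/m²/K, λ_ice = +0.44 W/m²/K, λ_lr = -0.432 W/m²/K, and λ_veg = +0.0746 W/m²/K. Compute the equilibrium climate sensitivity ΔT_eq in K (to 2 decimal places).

Net feedback parameter λ = (−3.1) + (+1.18) + (+0.374) + (+0.44) + (-0.432) + (+0.0746) = -1.4634 W/m²/K.
ΔT = −F/λ = −5.87/(-1.4634) = 4.01 K.

4.01 K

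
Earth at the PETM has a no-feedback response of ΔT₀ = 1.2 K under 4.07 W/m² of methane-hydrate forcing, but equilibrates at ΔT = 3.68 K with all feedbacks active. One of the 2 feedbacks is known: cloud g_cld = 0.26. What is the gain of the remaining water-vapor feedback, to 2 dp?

0.41

Amplification A = ΔT/ΔT₀ = 3.68/1.2 = 3.067.
Total gain g = 1 − 1/A = 1 − 1/3.067 = 0.6739.
The known gain is 0.26.
g_wv = 0.6739 − 0.26 = 0.41.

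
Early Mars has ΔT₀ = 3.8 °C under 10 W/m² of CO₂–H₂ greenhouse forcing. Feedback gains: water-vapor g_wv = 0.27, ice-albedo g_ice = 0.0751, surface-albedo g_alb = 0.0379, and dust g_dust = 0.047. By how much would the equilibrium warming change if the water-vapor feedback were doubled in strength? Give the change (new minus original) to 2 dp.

Original: g = 0.43, ΔT = 3.8/(1−0.43) = 6.6667 °C.
With doubled water-vapor: g' = 0.7, ΔT' = 3.8/(1−0.7) = 12.6667 °C.
Change = 12.6667 − 6.6667 = 6.00 °C.

6.00 °C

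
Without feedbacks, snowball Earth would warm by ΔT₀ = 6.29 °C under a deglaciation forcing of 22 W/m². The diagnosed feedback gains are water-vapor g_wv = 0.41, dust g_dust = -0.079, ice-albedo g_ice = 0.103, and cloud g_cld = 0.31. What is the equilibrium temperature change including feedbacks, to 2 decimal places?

24.57 °C

Total gain g = 0.41 − 0.079 + 0.103 + 0.31 = 0.744.
Amplification A = 1/(1 − 0.744) = 3.906.
ΔT = 6.29 × 3.906 = 24.57 °C.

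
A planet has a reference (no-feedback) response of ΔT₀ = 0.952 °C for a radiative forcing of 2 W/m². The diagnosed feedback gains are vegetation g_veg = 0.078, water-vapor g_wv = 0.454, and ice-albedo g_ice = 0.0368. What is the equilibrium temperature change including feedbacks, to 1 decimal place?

2.2 °C

Total gain g = 0.078 + 0.454 + 0.0368 = 0.5688.
Amplification A = 1/(1 − 0.5688) = 2.319.
ΔT = 0.952 × 2.319 = 2.2 °C.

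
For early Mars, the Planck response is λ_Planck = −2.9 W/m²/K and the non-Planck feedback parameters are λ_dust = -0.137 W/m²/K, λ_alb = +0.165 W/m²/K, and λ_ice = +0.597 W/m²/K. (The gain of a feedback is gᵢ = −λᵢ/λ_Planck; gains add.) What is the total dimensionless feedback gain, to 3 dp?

0.216

Convert to gains: g_dust = -0.137/2.9 = -0.04724; g_alb = 0.165/2.9 = 0.0569; g_ice = 0.597/2.9 = 0.2059.
Total gain g = 0.21556.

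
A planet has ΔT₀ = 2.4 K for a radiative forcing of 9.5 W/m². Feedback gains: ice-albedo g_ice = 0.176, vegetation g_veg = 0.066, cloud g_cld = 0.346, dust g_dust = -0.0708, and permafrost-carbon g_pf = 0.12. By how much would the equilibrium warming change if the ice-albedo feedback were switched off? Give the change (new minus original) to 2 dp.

Original: g = 0.6372, ΔT = 2.4/(1−0.6372) = 6.6152 K.
Without ice-albedo: g' = 0.4612, ΔT' = 2.4/(1−0.4612) = 4.4543 K.
Change = 4.4543 − 6.6152 = -2.16 K.

-2.16 K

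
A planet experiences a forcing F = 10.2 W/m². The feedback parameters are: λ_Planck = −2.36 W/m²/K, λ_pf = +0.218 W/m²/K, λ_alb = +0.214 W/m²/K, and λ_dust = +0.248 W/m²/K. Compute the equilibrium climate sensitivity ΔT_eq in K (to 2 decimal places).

Net feedback parameter λ = (−2.36) + (+0.218) + (+0.214) + (+0.248) = -1.68 W/m²/K.
ΔT = −F/λ = −10.2/(-1.68) = 6.07 K.

6.07 K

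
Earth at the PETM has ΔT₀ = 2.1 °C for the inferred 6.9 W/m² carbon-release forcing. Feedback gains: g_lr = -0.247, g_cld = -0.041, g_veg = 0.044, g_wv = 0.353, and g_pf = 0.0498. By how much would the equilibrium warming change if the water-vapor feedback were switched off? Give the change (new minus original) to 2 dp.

-0.74 °C

Original: g = 0.1588, ΔT = 2.1/(1−0.1588) = 2.4964 °C.
Without water-vapor: g' = -0.1942, ΔT' = 2.1/(1+0.1942) = 1.7585 °C.
Change = 1.7585 − 2.4964 = -0.74 °C.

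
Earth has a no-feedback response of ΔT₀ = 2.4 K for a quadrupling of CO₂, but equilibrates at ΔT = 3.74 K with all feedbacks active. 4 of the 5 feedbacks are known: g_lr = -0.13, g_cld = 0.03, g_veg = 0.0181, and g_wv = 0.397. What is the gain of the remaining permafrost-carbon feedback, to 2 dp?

Amplification A = ΔT/ΔT₀ = 3.74/2.4 = 1.558.
Total gain g = 1 − 1/A = 1 − 1/1.558 = 0.3582.
Known gains sum to -0.13 + 0.03 + 0.0181 + 0.397 = 0.3151.
g_pf = 0.3582 − 0.3151 = 0.04.

0.04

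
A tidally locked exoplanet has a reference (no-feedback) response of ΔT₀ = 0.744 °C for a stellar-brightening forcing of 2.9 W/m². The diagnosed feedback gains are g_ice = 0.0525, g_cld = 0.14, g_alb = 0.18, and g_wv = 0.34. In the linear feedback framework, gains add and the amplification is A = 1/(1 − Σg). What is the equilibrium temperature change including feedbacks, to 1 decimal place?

Total gain g = 0.0525 + 0.14 + 0.18 + 0.34 = 0.7125.
Amplification A = 1/(1 − 0.7125) = 3.478.
ΔT = 0.744 × 3.478 = 2.6 °C.

2.6 °C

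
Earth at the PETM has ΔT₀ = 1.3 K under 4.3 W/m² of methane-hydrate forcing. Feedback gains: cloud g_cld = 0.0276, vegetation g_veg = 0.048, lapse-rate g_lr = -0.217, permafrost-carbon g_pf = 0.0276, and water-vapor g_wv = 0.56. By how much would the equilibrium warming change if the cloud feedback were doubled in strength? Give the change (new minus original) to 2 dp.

Original: g = 0.4462, ΔT = 1.3/(1−0.4462) = 2.3474 K.
With doubled cloud: g' = 0.4738, ΔT' = 1.3/(1−0.4738) = 2.4705 K.
Change = 2.4705 − 2.3474 = 0.12 K.

0.12 K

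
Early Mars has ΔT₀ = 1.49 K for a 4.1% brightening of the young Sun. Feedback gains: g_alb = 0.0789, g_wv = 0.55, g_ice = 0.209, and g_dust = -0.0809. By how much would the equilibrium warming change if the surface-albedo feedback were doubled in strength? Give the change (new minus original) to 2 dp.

Original: g = 0.757, ΔT = 1.49/(1−0.757) = 6.1317 K.
With doubled surface-albedo: g' = 0.8359, ΔT' = 1.49/(1−0.8359) = 9.0798 K.
Change = 9.0798 − 6.1317 = 2.95 K.

2.95 K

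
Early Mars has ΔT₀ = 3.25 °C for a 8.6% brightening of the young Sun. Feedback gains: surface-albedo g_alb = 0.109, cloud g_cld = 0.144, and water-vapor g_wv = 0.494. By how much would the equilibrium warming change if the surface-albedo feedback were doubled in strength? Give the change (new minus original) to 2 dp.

Original: g = 0.747, ΔT = 3.25/(1−0.747) = 12.8458 °C.
With doubled surface-albedo: g' = 0.856, ΔT' = 3.25/(1−0.856) = 22.5694 °C.
Change = 22.5694 − 12.8458 = 9.72 °C.

9.72 °C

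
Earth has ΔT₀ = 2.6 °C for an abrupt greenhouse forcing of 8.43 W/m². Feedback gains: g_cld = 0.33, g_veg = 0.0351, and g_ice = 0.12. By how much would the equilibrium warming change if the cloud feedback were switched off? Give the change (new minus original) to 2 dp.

-1.97 °C

Original: g = 0.4851, ΔT = 2.6/(1−0.4851) = 5.0495 °C.
Without cloud: g' = 0.1551, ΔT' = 2.6/(1−0.1551) = 3.0773 °C.
Change = 3.0773 − 5.0495 = -1.97 °C.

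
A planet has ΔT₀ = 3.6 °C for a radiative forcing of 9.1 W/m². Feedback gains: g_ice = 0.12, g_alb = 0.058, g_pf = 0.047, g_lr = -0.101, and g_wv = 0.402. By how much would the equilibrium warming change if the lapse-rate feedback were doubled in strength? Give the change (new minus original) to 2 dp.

-1.33 °C

Original: g = 0.526, ΔT = 3.6/(1−0.526) = 7.5949 °C.
With doubled lapse-rate: g' = 0.425, ΔT' = 3.6/(1−0.425) = 6.2609 °C.
Change = 6.2609 − 7.5949 = -1.33 °C.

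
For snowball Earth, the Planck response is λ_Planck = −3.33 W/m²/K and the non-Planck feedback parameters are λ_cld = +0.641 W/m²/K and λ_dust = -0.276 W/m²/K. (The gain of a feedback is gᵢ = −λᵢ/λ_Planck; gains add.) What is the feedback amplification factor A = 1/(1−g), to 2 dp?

1.12

Convert to gains: g_cld = 0.641/3.33 = 0.1925; g_dust = -0.276/3.33 = -0.08288.
Total gain g = 0.10962.
A = 1/(1 − 0.10962) = 1.12.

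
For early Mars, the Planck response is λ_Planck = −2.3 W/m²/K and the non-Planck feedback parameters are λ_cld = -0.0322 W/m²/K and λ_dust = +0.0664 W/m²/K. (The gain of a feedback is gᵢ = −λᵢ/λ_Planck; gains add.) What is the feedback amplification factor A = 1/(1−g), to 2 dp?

1.02

Convert to gains: g_cld = -0.0322/2.3 = -0.014; g_dust = 0.0664/2.3 = 0.02887.
Total gain g = 0.01487.
A = 1/(1 − 0.01487) = 1.02.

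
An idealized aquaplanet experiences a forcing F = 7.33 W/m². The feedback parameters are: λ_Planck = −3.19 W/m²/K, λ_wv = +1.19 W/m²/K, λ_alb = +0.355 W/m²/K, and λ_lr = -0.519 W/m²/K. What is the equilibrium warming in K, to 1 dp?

Net feedback parameter λ = (−3.19) + (+1.19) + (+0.355) + (-0.519) = -2.164 W/m²/K.
ΔT = −F/λ = −7.33/(-2.164) = 3.4 K.

3.4 K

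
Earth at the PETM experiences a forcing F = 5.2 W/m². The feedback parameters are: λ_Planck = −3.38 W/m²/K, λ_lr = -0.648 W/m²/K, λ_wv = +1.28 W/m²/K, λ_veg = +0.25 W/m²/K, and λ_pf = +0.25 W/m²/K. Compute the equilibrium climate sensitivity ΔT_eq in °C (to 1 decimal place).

Net feedback parameter λ = (−3.38) + (-0.648) + (+1.28) + (+0.25) + (+0.25) = -2.248 W/m²/K.
ΔT = −F/λ = −5.2/(-2.248) = 2.3 °C.

2.3 °C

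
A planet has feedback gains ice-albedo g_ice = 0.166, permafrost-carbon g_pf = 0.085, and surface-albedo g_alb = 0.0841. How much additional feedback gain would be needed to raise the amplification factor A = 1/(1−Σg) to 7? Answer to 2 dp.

Current total gain = 0.3351.
Target gain for A = 7: g* = 1 − 1/7 = 0.8571.
Additional gain needed = 0.8571 − 0.3351 = 0.52.

0.52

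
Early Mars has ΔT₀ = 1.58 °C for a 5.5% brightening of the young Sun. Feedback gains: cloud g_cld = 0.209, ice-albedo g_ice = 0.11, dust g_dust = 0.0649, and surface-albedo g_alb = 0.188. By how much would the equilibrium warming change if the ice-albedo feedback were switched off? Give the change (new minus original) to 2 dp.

-0.75 °C

Original: g = 0.5719, ΔT = 1.58/(1−0.5719) = 3.6907 °C.
Without ice-albedo: g' = 0.4619, ΔT' = 1.58/(1−0.4619) = 2.9363 °C.
Change = 2.9363 − 3.6907 = -0.75 °C.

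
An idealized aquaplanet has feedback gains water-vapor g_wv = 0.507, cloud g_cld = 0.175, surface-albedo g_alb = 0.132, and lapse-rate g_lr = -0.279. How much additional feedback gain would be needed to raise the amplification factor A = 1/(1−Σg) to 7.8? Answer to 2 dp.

0.34

Current total gain = 0.535.
Target gain for A = 7.8: g* = 1 − 1/7.8 = 0.8718.
Additional gain needed = 0.8718 − 0.535 = 0.34.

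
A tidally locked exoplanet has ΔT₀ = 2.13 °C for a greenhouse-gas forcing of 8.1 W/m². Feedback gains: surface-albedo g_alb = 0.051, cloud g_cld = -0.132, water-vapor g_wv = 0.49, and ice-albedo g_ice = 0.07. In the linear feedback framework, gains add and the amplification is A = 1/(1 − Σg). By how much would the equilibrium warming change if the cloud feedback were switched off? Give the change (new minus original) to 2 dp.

1.39 °C

Original: g = 0.479, ΔT = 2.13/(1−0.479) = 4.0883 °C.
Without cloud: g' = 0.611, ΔT' = 2.13/(1−0.611) = 5.4756 °C.
Change = 5.4756 − 4.0883 = 1.39 °C.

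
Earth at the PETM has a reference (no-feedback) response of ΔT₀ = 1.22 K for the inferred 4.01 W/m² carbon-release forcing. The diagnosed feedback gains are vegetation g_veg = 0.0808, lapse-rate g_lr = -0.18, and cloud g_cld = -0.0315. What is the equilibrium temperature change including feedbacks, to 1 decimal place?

1.1 K

Total gain g = 0.0808 − 0.18 − 0.0315 = -0.1307.
Amplification A = 1/(1 + 0.1307) = 0.8844.
ΔT = 1.22 × 0.8844 = 1.1 K.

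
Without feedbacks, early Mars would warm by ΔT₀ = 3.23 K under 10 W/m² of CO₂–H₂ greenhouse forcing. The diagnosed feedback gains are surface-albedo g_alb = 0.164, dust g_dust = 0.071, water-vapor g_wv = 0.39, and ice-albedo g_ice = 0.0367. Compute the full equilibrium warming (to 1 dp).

9.5 K

Total gain g = 0.164 + 0.071 + 0.39 + 0.0367 = 0.6617.
Amplification A = 1/(1 − 0.6617) = 2.956.
ΔT = 3.23 × 2.956 = 9.5 K.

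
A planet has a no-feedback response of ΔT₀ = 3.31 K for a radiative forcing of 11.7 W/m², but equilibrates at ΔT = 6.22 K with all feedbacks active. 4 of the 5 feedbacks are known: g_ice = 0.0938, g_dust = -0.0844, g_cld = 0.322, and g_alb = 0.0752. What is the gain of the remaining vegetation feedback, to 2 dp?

Amplification A = ΔT/ΔT₀ = 6.22/3.31 = 1.879.
Total gain g = 1 − 1/A = 1 − 1/1.879 = 0.4678.
Known gains sum to 0.0938 − 0.0844 + 0.322 + 0.0752 = 0.4066.
g_veg = 0.4678 − 0.4066 = 0.06.

0.06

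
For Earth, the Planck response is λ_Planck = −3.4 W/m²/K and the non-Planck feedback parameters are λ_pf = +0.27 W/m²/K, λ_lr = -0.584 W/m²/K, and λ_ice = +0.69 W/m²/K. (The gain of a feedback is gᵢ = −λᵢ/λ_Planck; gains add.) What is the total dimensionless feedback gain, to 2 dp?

0.11

Convert to gains: g_pf = 0.27/3.4 = 0.07941; g_lr = -0.584/3.4 = -0.1718; g_ice = 0.69/3.4 = 0.2029.
Total gain g = 0.11051.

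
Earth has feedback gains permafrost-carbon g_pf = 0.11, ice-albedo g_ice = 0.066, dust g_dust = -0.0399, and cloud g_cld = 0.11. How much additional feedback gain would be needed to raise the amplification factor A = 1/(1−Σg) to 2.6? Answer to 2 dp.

0.37

Current total gain = 0.2461.
Target gain for A = 2.6: g* = 1 − 1/2.6 = 0.6154.
Additional gain needed = 0.6154 − 0.2461 = 0.37.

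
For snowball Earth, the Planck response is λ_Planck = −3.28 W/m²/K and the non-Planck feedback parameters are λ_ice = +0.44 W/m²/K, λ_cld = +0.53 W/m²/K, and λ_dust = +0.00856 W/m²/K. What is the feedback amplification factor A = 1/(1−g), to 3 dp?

Convert to gains: g_ice = 0.44/3.28 = 0.1341; g_cld = 0.53/3.28 = 0.1616; g_dust = 0.00856/3.28 = 0.00261.
Total gain g = 0.29831.
A = 1/(1 − 0.29831) = 1.425.

1.425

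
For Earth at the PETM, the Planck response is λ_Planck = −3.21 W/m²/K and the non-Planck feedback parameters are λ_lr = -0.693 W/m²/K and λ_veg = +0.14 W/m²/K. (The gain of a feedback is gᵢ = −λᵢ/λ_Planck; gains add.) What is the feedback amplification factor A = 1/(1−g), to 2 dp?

0.85

Convert to gains: g_lr = -0.693/3.21 = -0.2159; g_veg = 0.14/3.21 = 0.04361.
Total gain g = -0.17229.
A = 1/(1 + 0.17229) = 0.85.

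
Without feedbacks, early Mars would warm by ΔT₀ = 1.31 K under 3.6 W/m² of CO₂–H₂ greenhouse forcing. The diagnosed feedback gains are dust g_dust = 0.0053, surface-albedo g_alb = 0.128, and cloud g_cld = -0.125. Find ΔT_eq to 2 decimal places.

Total gain g = 0.0053 + 0.128 − 0.125 = 0.0083.
Amplification A = 1/(1 − 0.0083) = 1.008.
ΔT = 1.31 × 1.008 = 1.32 K.

1.32 K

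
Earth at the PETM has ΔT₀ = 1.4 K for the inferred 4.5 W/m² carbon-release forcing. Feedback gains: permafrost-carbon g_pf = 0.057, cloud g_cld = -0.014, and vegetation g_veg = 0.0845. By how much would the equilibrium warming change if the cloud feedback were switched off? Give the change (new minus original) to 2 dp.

0.03 K

Original: g = 0.1275, ΔT = 1.4/(1−0.1275) = 1.6046 K.
Without cloud: g' = 0.1415, ΔT' = 1.4/(1−0.1415) = 1.6308 K.
Change = 1.6308 − 1.6046 = 0.03 K.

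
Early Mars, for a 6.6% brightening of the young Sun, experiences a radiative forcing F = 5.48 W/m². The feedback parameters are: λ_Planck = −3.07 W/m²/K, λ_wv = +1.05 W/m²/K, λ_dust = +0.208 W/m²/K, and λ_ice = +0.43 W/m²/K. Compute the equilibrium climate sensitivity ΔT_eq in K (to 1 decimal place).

4.0 K

Net feedback parameter λ = (−3.07) + (+1.05) + (+0.208) + (+0.43) = -1.382 W/m²/K.
ΔT = −F/λ = −5.48/(-1.382) = 4.0 K.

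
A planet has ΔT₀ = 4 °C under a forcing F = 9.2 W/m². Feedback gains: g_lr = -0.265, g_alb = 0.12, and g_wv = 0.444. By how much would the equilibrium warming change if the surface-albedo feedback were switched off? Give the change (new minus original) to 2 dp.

-0.83 °C

Original: g = 0.299, ΔT = 4/(1−0.299) = 5.7061 °C.
Without surface-albedo: g' = 0.179, ΔT' = 4/(1−0.179) = 4.8721 °C.
Change = 4.8721 − 5.7061 = -0.83 °C.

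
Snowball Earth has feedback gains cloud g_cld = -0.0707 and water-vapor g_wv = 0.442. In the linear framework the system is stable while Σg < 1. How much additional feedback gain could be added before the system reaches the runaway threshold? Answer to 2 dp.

Current total gain = -0.0707 + 0.442 = 0.3713.
Margin to runaway = 1 − 0.3713 = 0.63.

0.63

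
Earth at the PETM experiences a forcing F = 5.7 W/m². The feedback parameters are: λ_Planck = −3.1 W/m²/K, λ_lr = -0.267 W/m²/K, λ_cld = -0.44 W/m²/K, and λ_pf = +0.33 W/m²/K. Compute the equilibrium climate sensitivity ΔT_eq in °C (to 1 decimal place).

Net feedback parameter λ = (−3.1) + (-0.267) + (-0.44) + (+0.33) = -3.477 W/m²/K.
ΔT = −F/λ = −5.7/(-3.477) = 1.6 °C.

1.6 °C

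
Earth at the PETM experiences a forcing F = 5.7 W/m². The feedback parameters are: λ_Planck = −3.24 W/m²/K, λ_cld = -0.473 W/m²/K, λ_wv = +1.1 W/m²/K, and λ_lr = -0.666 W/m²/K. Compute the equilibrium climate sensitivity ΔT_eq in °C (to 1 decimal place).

1.7 °C

Net feedback parameter λ = (−3.24) + (-0.473) + (+1.1) + (-0.666) = -3.279 W/m²/K.
ΔT = −F/λ = −5.7/(-3.279) = 1.7 °C.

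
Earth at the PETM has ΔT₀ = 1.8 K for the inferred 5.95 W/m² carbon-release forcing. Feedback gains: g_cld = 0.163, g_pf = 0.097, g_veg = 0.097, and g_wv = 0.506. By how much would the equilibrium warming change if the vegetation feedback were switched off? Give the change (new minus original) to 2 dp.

-5.45 K

Original: g = 0.863, ΔT = 1.8/(1−0.863) = 13.1387 K.
Without vegetation: g' = 0.766, ΔT' = 1.8/(1−0.766) = 7.6923 K.
Change = 7.6923 − 13.1387 = -5.45 K.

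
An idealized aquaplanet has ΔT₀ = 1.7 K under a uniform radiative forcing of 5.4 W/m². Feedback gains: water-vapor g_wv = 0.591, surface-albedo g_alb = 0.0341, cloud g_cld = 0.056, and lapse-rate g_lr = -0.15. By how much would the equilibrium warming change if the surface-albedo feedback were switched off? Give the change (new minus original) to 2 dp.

-0.25 K

Original: g = 0.5311, ΔT = 1.7/(1−0.5311) = 3.6255 K.
Without surface-albedo: g' = 0.497, ΔT' = 1.7/(1−0.497) = 3.3797 K.
Change = 3.3797 − 3.6255 = -0.25 K.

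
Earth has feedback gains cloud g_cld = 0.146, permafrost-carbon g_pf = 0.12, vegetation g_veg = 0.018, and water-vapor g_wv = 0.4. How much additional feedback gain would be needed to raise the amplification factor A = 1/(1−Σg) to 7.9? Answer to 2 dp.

Current total gain = 0.684.
Target gain for A = 7.9: g* = 1 − 1/7.9 = 0.8734.
Additional gain needed = 0.8734 − 0.684 = 0.19.

0.19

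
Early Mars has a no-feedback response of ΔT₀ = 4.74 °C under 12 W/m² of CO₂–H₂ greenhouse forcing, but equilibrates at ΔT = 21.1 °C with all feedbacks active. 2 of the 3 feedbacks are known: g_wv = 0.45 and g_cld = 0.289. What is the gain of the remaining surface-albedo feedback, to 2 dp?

Amplification A = ΔT/ΔT₀ = 21.1/4.74 = 4.451.
Total gain g = 1 − 1/A = 1 − 1/4.451 = 0.7753.
Known gains sum to 0.45 + 0.289 = 0.739.
g_alb = 0.7753 − 0.739 = 0.04.

0.04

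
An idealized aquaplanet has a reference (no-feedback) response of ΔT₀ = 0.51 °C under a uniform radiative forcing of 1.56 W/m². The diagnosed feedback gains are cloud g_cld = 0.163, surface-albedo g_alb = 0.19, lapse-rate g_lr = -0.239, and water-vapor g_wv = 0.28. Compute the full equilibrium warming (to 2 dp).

Total gain g = 0.163 + 0.19 − 0.239 + 0.28 = 0.394.
Amplification A = 1/(1 − 0.394) = 1.65.
ΔT = 0.51 × 1.65 = 0.84 °C.

0.84 °C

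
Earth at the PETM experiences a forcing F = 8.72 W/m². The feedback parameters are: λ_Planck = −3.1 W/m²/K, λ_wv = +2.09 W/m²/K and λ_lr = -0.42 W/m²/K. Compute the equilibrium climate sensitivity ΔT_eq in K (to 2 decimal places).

Net feedback parameter λ = (−3.1) + (+2.09) + (-0.42) = -1.43 W/m²/K.
ΔT = −F/λ = −8.72/(-1.43) = 6.10 K.

6.10 K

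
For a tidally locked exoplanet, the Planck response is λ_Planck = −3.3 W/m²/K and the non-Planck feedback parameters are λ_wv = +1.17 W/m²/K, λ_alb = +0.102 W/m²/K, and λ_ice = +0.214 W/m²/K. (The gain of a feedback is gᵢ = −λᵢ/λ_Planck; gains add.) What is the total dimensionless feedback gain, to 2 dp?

Convert to gains: g_wv = 1.17/3.3 = 0.3545; g_alb = 0.102/3.3 = 0.03091; g_ice = 0.214/3.3 = 0.06485.
Total gain g = 0.45026.

0.45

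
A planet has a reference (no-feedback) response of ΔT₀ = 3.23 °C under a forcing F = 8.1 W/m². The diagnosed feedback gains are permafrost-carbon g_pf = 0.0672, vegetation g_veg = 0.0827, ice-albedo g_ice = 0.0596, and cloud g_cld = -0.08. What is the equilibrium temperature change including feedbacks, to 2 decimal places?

3.71 °C

Total gain g = 0.0672 + 0.0827 + 0.0596 − 0.08 = 0.1295.
Amplification A = 1/(1 − 0.1295) = 1.149.
ΔT = 3.23 × 1.149 = 3.71 °C.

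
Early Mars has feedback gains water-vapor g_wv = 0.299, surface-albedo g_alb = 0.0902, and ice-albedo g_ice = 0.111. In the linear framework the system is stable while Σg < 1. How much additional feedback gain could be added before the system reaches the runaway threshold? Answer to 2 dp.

Current total gain = 0.299 + 0.0902 + 0.111 = 0.5002.
Margin to runaway = 1 − 0.5002 = 0.50.

0.50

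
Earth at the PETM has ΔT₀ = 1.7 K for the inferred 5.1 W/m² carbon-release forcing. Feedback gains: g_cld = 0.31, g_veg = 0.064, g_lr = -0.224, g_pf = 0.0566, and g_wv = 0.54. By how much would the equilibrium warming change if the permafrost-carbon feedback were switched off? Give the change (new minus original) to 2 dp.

-1.22 K

Original: g = 0.7466, ΔT = 1.7/(1−0.7466) = 6.7088 K.
Without permafrost-carbon: g' = 0.69, ΔT' = 1.7/(1−0.69) = 5.4839 K.
Change = 5.4839 − 6.7088 = -1.22 K.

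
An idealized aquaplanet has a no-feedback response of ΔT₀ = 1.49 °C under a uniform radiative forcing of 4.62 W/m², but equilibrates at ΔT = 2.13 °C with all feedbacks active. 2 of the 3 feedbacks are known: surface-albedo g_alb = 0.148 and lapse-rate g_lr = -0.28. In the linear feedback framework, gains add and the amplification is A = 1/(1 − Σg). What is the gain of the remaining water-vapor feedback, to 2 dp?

Amplification A = ΔT/ΔT₀ = 2.13/1.49 = 1.43.
Total gain g = 1 − 1/A = 1 − 1/1.43 = 0.3007.
Known gains sum to 0.148 − 0.28 = -0.132.
g_wv = 0.3007 + 0.132 = 0.43.

0.43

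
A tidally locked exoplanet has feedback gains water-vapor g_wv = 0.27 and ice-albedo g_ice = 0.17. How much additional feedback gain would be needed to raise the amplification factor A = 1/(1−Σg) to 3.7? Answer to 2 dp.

Current total gain = 0.44.
Target gain for A = 3.7: g* = 1 − 1/3.7 = 0.7297.
Additional gain needed = 0.7297 − 0.44 = 0.29.

0.29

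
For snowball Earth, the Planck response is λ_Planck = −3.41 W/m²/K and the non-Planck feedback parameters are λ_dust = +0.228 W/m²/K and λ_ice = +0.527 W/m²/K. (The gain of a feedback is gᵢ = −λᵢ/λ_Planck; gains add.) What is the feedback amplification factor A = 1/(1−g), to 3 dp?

Convert to gains: g_dust = 0.228/3.41 = 0.06686; g_ice = 0.527/3.41 = 0.1545.
Total gain g = 0.22136.
A = 1/(1 − 0.22136) = 1.284.

1.284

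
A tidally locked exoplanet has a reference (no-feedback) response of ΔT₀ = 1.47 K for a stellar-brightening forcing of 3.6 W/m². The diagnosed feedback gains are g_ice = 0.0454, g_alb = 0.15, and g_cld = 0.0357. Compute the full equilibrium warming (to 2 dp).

1.91 K

Total gain g = 0.0454 + 0.15 + 0.0357 = 0.2311.
Amplification A = 1/(1 − 0.2311) = 1.301.
ΔT = 1.47 × 1.301 = 1.91 K.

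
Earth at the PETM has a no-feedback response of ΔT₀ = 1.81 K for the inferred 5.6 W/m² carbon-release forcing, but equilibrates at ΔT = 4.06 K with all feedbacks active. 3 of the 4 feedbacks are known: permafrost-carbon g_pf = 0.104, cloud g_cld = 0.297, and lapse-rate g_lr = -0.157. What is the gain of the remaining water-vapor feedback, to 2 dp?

Amplification A = ΔT/ΔT₀ = 4.06/1.81 = 2.243.
Total gain g = 1 − 1/A = 1 − 1/2.243 = 0.5542.
Known gains sum to 0.104 + 0.297 − 0.157 = 0.244.
g_wv = 0.5542 − 0.244 = 0.31.

0.31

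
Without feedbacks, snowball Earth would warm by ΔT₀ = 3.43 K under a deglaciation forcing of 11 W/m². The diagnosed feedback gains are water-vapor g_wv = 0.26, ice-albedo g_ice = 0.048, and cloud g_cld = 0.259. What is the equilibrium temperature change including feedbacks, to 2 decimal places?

Total gain g = 0.26 + 0.048 + 0.259 = 0.567.
Amplification A = 1/(1 − 0.567) = 2.309.
ΔT = 3.43 × 2.309 = 7.92 K.

7.92 K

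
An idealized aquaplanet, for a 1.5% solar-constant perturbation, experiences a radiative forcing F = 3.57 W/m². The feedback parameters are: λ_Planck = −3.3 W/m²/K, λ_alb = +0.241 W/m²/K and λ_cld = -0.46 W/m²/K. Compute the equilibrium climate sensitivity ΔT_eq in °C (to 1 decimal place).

1.0 °C

Net feedback parameter λ = (−3.3) + (+0.241) + (-0.46) = -3.519 W/m²/K.
ΔT = −F/λ = −3.57/(-3.519) = 1.0 °C.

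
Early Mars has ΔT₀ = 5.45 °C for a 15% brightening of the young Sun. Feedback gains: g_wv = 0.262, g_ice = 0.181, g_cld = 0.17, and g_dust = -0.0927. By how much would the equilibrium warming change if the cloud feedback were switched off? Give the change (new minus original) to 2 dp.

Original: g = 0.5203, ΔT = 5.45/(1−0.5203) = 11.3613 °C.
Without cloud: g' = 0.3503, ΔT' = 5.45/(1−0.3503) = 8.3885 °C.
Change = 8.3885 − 11.3613 = -2.97 °C.

-2.97 °C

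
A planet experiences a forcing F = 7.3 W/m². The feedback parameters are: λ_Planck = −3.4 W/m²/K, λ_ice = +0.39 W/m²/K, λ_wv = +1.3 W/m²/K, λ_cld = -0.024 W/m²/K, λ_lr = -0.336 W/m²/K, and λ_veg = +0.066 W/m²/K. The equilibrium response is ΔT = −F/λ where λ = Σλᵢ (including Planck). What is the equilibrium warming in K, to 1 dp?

3.6 K

Net feedback parameter λ = (−3.4) + (+0.39) + (+1.3) + (-0.024) + (-0.336) + (+0.066) = -2.004 W/m²/K.
ΔT = −F/λ = −7.3/(-2.004) = 3.6 K.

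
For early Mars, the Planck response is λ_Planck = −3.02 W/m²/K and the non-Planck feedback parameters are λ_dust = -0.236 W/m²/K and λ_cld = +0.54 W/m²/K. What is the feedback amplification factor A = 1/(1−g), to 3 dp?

1.112

Convert to gains: g_dust = -0.236/3.02 = -0.07815; g_cld = 0.54/3.02 = 0.1788.
Total gain g = 0.10065.
A = 1/(1 − 0.10065) = 1.112.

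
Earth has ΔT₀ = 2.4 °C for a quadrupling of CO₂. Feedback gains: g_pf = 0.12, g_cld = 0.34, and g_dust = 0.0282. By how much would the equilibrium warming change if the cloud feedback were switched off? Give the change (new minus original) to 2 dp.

-1.87 °C

Original: g = 0.4882, ΔT = 2.4/(1−0.4882) = 4.6893 °C.
Without cloud: g' = 0.1482, ΔT' = 2.4/(1−0.1482) = 2.8176 °C.
Change = 2.8176 − 4.6893 = -1.87 °C.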